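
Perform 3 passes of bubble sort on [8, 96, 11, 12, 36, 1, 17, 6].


Initial: [8, 96, 11, 12, 36, 1, 17, 6]
Pass 1: [8, 11, 12, 36, 1, 17, 6, 96] (6 swaps)
Pass 2: [8, 11, 12, 1, 17, 6, 36, 96] (3 swaps)
Pass 3: [8, 11, 1, 12, 6, 17, 36, 96] (2 swaps)

After 3 passes: [8, 11, 1, 12, 6, 17, 36, 96]


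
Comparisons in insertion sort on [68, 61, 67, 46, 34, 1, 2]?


Algorithm: insertion sort
Input: [68, 61, 67, 46, 34, 1, 2]
Sorted: [1, 2, 34, 46, 61, 67, 68]

21


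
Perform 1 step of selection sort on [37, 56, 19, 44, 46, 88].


Initial: [37, 56, 19, 44, 46, 88]
Step 1: min=19 at 2
  Swap: [19, 56, 37, 44, 46, 88]

After 1 step: [19, 56, 37, 44, 46, 88]


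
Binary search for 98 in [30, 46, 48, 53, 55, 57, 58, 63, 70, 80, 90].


Step 1: lo=0, hi=10, mid=5, val=57
Step 2: lo=6, hi=10, mid=8, val=70
Step 3: lo=9, hi=10, mid=9, val=80
Step 4: lo=10, hi=10, mid=10, val=90

Not found


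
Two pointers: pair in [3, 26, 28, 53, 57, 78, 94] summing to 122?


lo=0(3)+hi=6(94)=97
lo=1(26)+hi=6(94)=120
lo=2(28)+hi=6(94)=122

Yes: 28+94=122


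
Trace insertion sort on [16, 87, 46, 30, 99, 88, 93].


Initial: [16, 87, 46, 30, 99, 88, 93]
Insert 87: [16, 87, 46, 30, 99, 88, 93]
Insert 46: [16, 46, 87, 30, 99, 88, 93]
Insert 30: [16, 30, 46, 87, 99, 88, 93]
Insert 99: [16, 30, 46, 87, 99, 88, 93]
Insert 88: [16, 30, 46, 87, 88, 99, 93]
Insert 93: [16, 30, 46, 87, 88, 93, 99]

Sorted: [16, 30, 46, 87, 88, 93, 99]


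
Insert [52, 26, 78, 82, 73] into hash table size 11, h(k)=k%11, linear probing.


Insert 52: h=8 -> slot 8
Insert 26: h=4 -> slot 4
Insert 78: h=1 -> slot 1
Insert 82: h=5 -> slot 5
Insert 73: h=7 -> slot 7

Table: [None, 78, None, None, 26, 82, None, 73, 52, None, None]


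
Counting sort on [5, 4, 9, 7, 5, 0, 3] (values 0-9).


Input: [5, 4, 9, 7, 5, 0, 3]
Counts: [1, 0, 0, 1, 1, 2, 0, 1, 0, 1]

Sorted: [0, 3, 4, 5, 5, 7, 9]


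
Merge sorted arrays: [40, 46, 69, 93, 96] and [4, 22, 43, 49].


Take 4 from B
Take 22 from B
Take 40 from A
Take 43 from B
Take 46 from A
Take 49 from B

Merged: [4, 22, 40, 43, 46, 49, 69, 93, 96]


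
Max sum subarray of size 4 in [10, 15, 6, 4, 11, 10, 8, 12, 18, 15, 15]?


[0:4]: 35
[1:5]: 36
[2:6]: 31
[3:7]: 33
[4:8]: 41
[5:9]: 48
[6:10]: 53
[7:11]: 60

Max: 60 at [7:11]


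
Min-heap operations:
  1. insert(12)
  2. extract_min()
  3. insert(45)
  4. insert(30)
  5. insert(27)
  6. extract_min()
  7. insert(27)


insert(12) -> [12]
extract_min()->12, []
insert(45) -> [45]
insert(30) -> [30, 45]
insert(27) -> [27, 45, 30]
extract_min()->27, [30, 45]
insert(27) -> [27, 45, 30]

Final heap: [27, 45, 30]


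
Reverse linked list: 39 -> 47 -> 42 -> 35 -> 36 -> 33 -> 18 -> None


Step 1: curr=39, set curr.next=prev(None) | reversed so far: 39
Step 2: curr=47, set curr.next=prev(39) | reversed so far: 47 -> 39
Step 3: curr=42, set curr.next=prev(47) | reversed so far: 42 -> 47 -> 39
Step 4: curr=35, set curr.next=prev(42) | reversed so far: 35 -> 42 -> 47 -> 39
Step 5: curr=36, set curr.next=prev(35) | reversed so far: 36 -> 35 -> 42 -> 47 -> 39
Step 6: curr=33, set curr.next=prev(36) | reversed so far: 33 -> 36 -> 35 -> 42 -> 47 -> 39
Step 7: curr=18, set curr.next=prev(33) | reversed so far: 18 -> 33 -> 36 -> 35 -> 42 -> 47 -> 39

18 -> 33 -> 36 -> 35 -> 42 -> 47 -> 39 -> None


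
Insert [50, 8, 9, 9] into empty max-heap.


Insert 50: [50]
Insert 8: [50, 8]
Insert 9: [50, 8, 9]
Insert 9: [50, 9, 9, 8]

Final heap: [50, 9, 9, 8]


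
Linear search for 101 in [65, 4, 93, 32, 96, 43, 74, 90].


i=0: 65!=101
i=1: 4!=101
i=2: 93!=101
i=3: 32!=101
i=4: 96!=101
i=5: 43!=101
i=6: 74!=101
i=7: 90!=101

Not found, 8 comps


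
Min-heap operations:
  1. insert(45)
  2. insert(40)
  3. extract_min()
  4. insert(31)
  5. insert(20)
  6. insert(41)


insert(45) -> [45]
insert(40) -> [40, 45]
extract_min()->40, [45]
insert(31) -> [31, 45]
insert(20) -> [20, 45, 31]
insert(41) -> [20, 41, 31, 45]

Final heap: [20, 41, 31, 45]


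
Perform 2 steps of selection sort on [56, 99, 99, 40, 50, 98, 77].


Initial: [56, 99, 99, 40, 50, 98, 77]
Step 1: min=40 at 3
  Swap: [40, 99, 99, 56, 50, 98, 77]
Step 2: min=50 at 4
  Swap: [40, 50, 99, 56, 99, 98, 77]

After 2 steps: [40, 50, 99, 56, 99, 98, 77]


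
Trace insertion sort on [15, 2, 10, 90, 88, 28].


Initial: [15, 2, 10, 90, 88, 28]
Insert 2: [2, 15, 10, 90, 88, 28]
Insert 10: [2, 10, 15, 90, 88, 28]
Insert 90: [2, 10, 15, 90, 88, 28]
Insert 88: [2, 10, 15, 88, 90, 28]
Insert 28: [2, 10, 15, 28, 88, 90]

Sorted: [2, 10, 15, 28, 88, 90]


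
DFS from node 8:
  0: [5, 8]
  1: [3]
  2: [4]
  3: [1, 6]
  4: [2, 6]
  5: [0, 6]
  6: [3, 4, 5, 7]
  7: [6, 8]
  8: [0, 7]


Visit 8, push [7, 0]
Visit 0, push [5]
Visit 5, push [6]
Visit 6, push [7, 4, 3]
Visit 3, push [1]
Visit 1, push []
Visit 4, push [2]
Visit 2, push []
Visit 7, push []

DFS order: [8, 0, 5, 6, 3, 1, 4, 2, 7]


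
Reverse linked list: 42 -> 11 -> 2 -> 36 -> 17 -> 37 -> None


Step 1: curr=42, set curr.next=prev(None) | reversed so far: 42
Step 2: curr=11, set curr.next=prev(42) | reversed so far: 11 -> 42
Step 3: curr=2, set curr.next=prev(11) | reversed so far: 2 -> 11 -> 42
Step 4: curr=36, set curr.next=prev(2) | reversed so far: 36 -> 2 -> 11 -> 42
Step 5: curr=17, set curr.next=prev(36) | reversed so far: 17 -> 36 -> 2 -> 11 -> 42
Step 6: curr=37, set curr.next=prev(17) | reversed so far: 37 -> 17 -> 36 -> 2 -> 11 -> 42

37 -> 17 -> 36 -> 2 -> 11 -> 42 -> None


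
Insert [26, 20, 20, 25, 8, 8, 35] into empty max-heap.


Insert 26: [26]
Insert 20: [26, 20]
Insert 20: [26, 20, 20]
Insert 25: [26, 25, 20, 20]
Insert 8: [26, 25, 20, 20, 8]
Insert 8: [26, 25, 20, 20, 8, 8]
Insert 35: [35, 25, 26, 20, 8, 8, 20]

Final heap: [35, 25, 26, 20, 8, 8, 20]


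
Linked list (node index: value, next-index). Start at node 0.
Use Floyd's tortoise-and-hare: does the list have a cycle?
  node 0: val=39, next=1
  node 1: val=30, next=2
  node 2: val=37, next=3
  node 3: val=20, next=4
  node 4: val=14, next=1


Floyd's tortoise (slow, +1) and hare (fast, +2):
  init: slow=0, fast=0
  step 1: slow=1, fast=2
  step 2: slow=2, fast=4
  step 3: slow=3, fast=2
  step 4: slow=4, fast=4
  slow == fast at node 4: cycle detected

Cycle: yes


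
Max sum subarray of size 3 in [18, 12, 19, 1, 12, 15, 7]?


[0:3]: 49
[1:4]: 32
[2:5]: 32
[3:6]: 28
[4:7]: 34

Max: 49 at [0:3]


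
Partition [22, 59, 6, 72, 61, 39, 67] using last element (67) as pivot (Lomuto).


Pivot: 67
  22 <= 67: advance i (no swap)
  59 <= 67: advance i (no swap)
  6 <= 67: advance i (no swap)
  61 <= 67: swap -> [22, 59, 6, 61, 72, 39, 67]
  39 <= 67: swap -> [22, 59, 6, 61, 39, 72, 67]
Place pivot at 5: [22, 59, 6, 61, 39, 67, 72]

Partitioned: [22, 59, 6, 61, 39, 67, 72]


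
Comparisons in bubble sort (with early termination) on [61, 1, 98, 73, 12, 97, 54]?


Algorithm: bubble sort (with early termination)
Input: [61, 1, 98, 73, 12, 97, 54]
Sorted: [1, 12, 54, 61, 73, 97, 98]

20


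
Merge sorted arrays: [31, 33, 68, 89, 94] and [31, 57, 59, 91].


Take 31 from A
Take 31 from B
Take 33 from A
Take 57 from B
Take 59 from B
Take 68 from A
Take 89 from A
Take 91 from B

Merged: [31, 31, 33, 57, 59, 68, 89, 91, 94]


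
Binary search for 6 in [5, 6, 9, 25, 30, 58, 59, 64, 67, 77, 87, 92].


Step 1: lo=0, hi=11, mid=5, val=58
Step 2: lo=0, hi=4, mid=2, val=9
Step 3: lo=0, hi=1, mid=0, val=5
Step 4: lo=1, hi=1, mid=1, val=6

Found at index 1


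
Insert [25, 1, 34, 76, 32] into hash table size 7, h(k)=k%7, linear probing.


Insert 25: h=4 -> slot 4
Insert 1: h=1 -> slot 1
Insert 34: h=6 -> slot 6
Insert 76: h=6, 1 probes -> slot 0
Insert 32: h=4, 1 probes -> slot 5

Table: [76, 1, None, None, 25, 32, 34]


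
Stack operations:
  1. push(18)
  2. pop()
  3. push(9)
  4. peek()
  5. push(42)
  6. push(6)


push(18) -> [18]
pop()->18, []
push(9) -> [9]
peek()->9
push(42) -> [9, 42]
push(6) -> [9, 42, 6]

Final stack: [9, 42, 6]


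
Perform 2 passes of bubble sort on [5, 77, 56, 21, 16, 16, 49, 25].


Initial: [5, 77, 56, 21, 16, 16, 49, 25]
Pass 1: [5, 56, 21, 16, 16, 49, 25, 77] (6 swaps)
Pass 2: [5, 21, 16, 16, 49, 25, 56, 77] (5 swaps)

After 2 passes: [5, 21, 16, 16, 49, 25, 56, 77]


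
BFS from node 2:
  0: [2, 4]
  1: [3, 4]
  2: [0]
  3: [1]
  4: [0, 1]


Visit 2, enqueue [0]
Visit 0, enqueue [4]
Visit 4, enqueue [1]
Visit 1, enqueue [3]
Visit 3, enqueue []

BFS order: [2, 0, 4, 1, 3]


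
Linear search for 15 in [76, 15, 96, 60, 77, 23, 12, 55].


i=0: 76!=15
i=1: 15==15 found!

Found at 1, 2 comps


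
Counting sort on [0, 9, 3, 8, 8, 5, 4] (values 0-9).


Input: [0, 9, 3, 8, 8, 5, 4]
Counts: [1, 0, 0, 1, 1, 1, 0, 0, 2, 1]

Sorted: [0, 3, 4, 5, 8, 8, 9]


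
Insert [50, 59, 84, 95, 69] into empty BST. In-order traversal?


Insert 50: root
Insert 59: R from 50
Insert 84: R from 50 -> R from 59
Insert 95: R from 50 -> R from 59 -> R from 84
Insert 69: R from 50 -> R from 59 -> L from 84

In-order: [50, 59, 69, 84, 95]


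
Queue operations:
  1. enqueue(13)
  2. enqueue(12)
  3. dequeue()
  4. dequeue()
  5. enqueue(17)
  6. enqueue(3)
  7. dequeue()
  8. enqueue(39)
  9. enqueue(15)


enqueue(13) -> [13]
enqueue(12) -> [13, 12]
dequeue()->13, [12]
dequeue()->12, []
enqueue(17) -> [17]
enqueue(3) -> [17, 3]
dequeue()->17, [3]
enqueue(39) -> [3, 39]
enqueue(15) -> [3, 39, 15]

Final queue: [3, 39, 15]


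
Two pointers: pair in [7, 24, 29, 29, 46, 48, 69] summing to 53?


lo=0(7)+hi=6(69)=76
lo=0(7)+hi=5(48)=55
lo=0(7)+hi=4(46)=53

Yes: 7+46=53


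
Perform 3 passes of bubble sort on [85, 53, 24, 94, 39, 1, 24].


Initial: [85, 53, 24, 94, 39, 1, 24]
Pass 1: [53, 24, 85, 39, 1, 24, 94] (5 swaps)
Pass 2: [24, 53, 39, 1, 24, 85, 94] (4 swaps)
Pass 3: [24, 39, 1, 24, 53, 85, 94] (3 swaps)

After 3 passes: [24, 39, 1, 24, 53, 85, 94]


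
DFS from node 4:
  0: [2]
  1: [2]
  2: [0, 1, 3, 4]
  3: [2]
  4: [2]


Visit 4, push [2]
Visit 2, push [3, 1, 0]
Visit 0, push []
Visit 1, push []
Visit 3, push []

DFS order: [4, 2, 0, 1, 3]


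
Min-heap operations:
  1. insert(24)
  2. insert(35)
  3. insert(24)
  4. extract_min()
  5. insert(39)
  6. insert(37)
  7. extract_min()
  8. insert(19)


insert(24) -> [24]
insert(35) -> [24, 35]
insert(24) -> [24, 35, 24]
extract_min()->24, [24, 35]
insert(39) -> [24, 35, 39]
insert(37) -> [24, 35, 39, 37]
extract_min()->24, [35, 37, 39]
insert(19) -> [19, 35, 39, 37]

Final heap: [19, 35, 39, 37]


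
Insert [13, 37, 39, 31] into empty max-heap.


Insert 13: [13]
Insert 37: [37, 13]
Insert 39: [39, 13, 37]
Insert 31: [39, 31, 37, 13]

Final heap: [39, 31, 37, 13]


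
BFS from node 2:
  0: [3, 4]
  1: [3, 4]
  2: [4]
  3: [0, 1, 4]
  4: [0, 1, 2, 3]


Visit 2, enqueue [4]
Visit 4, enqueue [0, 1, 3]
Visit 0, enqueue []
Visit 1, enqueue []
Visit 3, enqueue []

BFS order: [2, 4, 0, 1, 3]


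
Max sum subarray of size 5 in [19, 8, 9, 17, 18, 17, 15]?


[0:5]: 71
[1:6]: 69
[2:7]: 76

Max: 76 at [2:7]


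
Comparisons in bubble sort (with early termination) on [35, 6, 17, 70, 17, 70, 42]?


Algorithm: bubble sort (with early termination)
Input: [35, 6, 17, 70, 17, 70, 42]
Sorted: [6, 17, 17, 35, 42, 70, 70]

15


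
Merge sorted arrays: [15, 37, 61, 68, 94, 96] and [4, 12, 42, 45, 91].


Take 4 from B
Take 12 from B
Take 15 from A
Take 37 from A
Take 42 from B
Take 45 from B
Take 61 from A
Take 68 from A
Take 91 from B

Merged: [4, 12, 15, 37, 42, 45, 61, 68, 91, 94, 96]


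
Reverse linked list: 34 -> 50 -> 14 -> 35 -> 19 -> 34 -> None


Step 1: curr=34, set curr.next=prev(None) | reversed so far: 34
Step 2: curr=50, set curr.next=prev(34) | reversed so far: 50 -> 34
Step 3: curr=14, set curr.next=prev(50) | reversed so far: 14 -> 50 -> 34
Step 4: curr=35, set curr.next=prev(14) | reversed so far: 35 -> 14 -> 50 -> 34
Step 5: curr=19, set curr.next=prev(35) | reversed so far: 19 -> 35 -> 14 -> 50 -> 34
Step 6: curr=34, set curr.next=prev(19) | reversed so far: 34 -> 19 -> 35 -> 14 -> 50 -> 34

34 -> 19 -> 35 -> 14 -> 50 -> 34 -> None


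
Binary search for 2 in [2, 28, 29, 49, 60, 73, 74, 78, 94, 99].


Step 1: lo=0, hi=9, mid=4, val=60
Step 2: lo=0, hi=3, mid=1, val=28
Step 3: lo=0, hi=0, mid=0, val=2

Found at index 0


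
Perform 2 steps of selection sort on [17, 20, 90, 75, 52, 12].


Initial: [17, 20, 90, 75, 52, 12]
Step 1: min=12 at 5
  Swap: [12, 20, 90, 75, 52, 17]
Step 2: min=17 at 5
  Swap: [12, 17, 90, 75, 52, 20]

After 2 steps: [12, 17, 90, 75, 52, 20]


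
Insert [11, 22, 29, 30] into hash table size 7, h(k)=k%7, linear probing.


Insert 11: h=4 -> slot 4
Insert 22: h=1 -> slot 1
Insert 29: h=1, 1 probes -> slot 2
Insert 30: h=2, 1 probes -> slot 3

Table: [None, 22, 29, 30, 11, None, None]


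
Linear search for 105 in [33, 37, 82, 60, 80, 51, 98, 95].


i=0: 33!=105
i=1: 37!=105
i=2: 82!=105
i=3: 60!=105
i=4: 80!=105
i=5: 51!=105
i=6: 98!=105
i=7: 95!=105

Not found, 8 comps


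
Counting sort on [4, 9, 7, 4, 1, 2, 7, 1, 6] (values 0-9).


Input: [4, 9, 7, 4, 1, 2, 7, 1, 6]
Counts: [0, 2, 1, 0, 2, 0, 1, 2, 0, 1]

Sorted: [1, 1, 2, 4, 4, 6, 7, 7, 9]


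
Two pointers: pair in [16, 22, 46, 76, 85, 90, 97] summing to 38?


lo=0(16)+hi=6(97)=113
lo=0(16)+hi=5(90)=106
lo=0(16)+hi=4(85)=101
lo=0(16)+hi=3(76)=92
lo=0(16)+hi=2(46)=62
lo=0(16)+hi=1(22)=38

Yes: 16+22=38


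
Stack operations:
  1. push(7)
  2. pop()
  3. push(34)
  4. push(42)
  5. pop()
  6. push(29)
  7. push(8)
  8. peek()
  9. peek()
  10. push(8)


push(7) -> [7]
pop()->7, []
push(34) -> [34]
push(42) -> [34, 42]
pop()->42, [34]
push(29) -> [34, 29]
push(8) -> [34, 29, 8]
peek()->8
peek()->8
push(8) -> [34, 29, 8, 8]

Final stack: [34, 29, 8, 8]


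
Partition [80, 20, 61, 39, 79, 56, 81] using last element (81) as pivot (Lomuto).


Pivot: 81
  80 <= 81: advance i (no swap)
  20 <= 81: advance i (no swap)
  61 <= 81: advance i (no swap)
  39 <= 81: advance i (no swap)
  79 <= 81: advance i (no swap)
  56 <= 81: advance i (no swap)
Place pivot at 6: [80, 20, 61, 39, 79, 56, 81]

Partitioned: [80, 20, 61, 39, 79, 56, 81]


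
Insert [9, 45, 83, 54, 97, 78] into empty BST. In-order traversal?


Insert 9: root
Insert 45: R from 9
Insert 83: R from 9 -> R from 45
Insert 54: R from 9 -> R from 45 -> L from 83
Insert 97: R from 9 -> R from 45 -> R from 83
Insert 78: R from 9 -> R from 45 -> L from 83 -> R from 54

In-order: [9, 45, 54, 78, 83, 97]


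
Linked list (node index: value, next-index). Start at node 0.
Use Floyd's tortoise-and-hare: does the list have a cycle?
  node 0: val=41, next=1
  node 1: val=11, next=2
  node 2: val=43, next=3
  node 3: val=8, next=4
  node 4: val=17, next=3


Floyd's tortoise (slow, +1) and hare (fast, +2):
  init: slow=0, fast=0
  step 1: slow=1, fast=2
  step 2: slow=2, fast=4
  step 3: slow=3, fast=4
  step 4: slow=4, fast=4
  slow == fast at node 4: cycle detected

Cycle: yes


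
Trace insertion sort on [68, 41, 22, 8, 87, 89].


Initial: [68, 41, 22, 8, 87, 89]
Insert 41: [41, 68, 22, 8, 87, 89]
Insert 22: [22, 41, 68, 8, 87, 89]
Insert 8: [8, 22, 41, 68, 87, 89]
Insert 87: [8, 22, 41, 68, 87, 89]
Insert 89: [8, 22, 41, 68, 87, 89]

Sorted: [8, 22, 41, 68, 87, 89]


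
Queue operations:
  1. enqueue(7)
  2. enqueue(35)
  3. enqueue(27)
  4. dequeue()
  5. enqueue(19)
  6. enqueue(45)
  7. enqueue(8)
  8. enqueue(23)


enqueue(7) -> [7]
enqueue(35) -> [7, 35]
enqueue(27) -> [7, 35, 27]
dequeue()->7, [35, 27]
enqueue(19) -> [35, 27, 19]
enqueue(45) -> [35, 27, 19, 45]
enqueue(8) -> [35, 27, 19, 45, 8]
enqueue(23) -> [35, 27, 19, 45, 8, 23]

Final queue: [35, 27, 19, 45, 8, 23]


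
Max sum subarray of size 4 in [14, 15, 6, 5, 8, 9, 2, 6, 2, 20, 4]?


[0:4]: 40
[1:5]: 34
[2:6]: 28
[3:7]: 24
[4:8]: 25
[5:9]: 19
[6:10]: 30
[7:11]: 32

Max: 40 at [0:4]


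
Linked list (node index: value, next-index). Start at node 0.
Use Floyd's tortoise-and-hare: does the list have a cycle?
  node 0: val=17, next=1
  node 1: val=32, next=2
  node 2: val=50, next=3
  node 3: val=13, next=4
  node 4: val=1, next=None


Floyd's tortoise (slow, +1) and hare (fast, +2):
  init: slow=0, fast=0
  step 1: slow=1, fast=2
  step 2: slow=2, fast=4
  step 3: fast -> None, no cycle

Cycle: no


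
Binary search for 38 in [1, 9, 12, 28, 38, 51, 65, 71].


Step 1: lo=0, hi=7, mid=3, val=28
Step 2: lo=4, hi=7, mid=5, val=51
Step 3: lo=4, hi=4, mid=4, val=38

Found at index 4


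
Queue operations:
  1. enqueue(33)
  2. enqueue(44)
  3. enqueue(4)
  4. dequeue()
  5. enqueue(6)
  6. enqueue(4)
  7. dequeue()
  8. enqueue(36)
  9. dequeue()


enqueue(33) -> [33]
enqueue(44) -> [33, 44]
enqueue(4) -> [33, 44, 4]
dequeue()->33, [44, 4]
enqueue(6) -> [44, 4, 6]
enqueue(4) -> [44, 4, 6, 4]
dequeue()->44, [4, 6, 4]
enqueue(36) -> [4, 6, 4, 36]
dequeue()->4, [6, 4, 36]

Final queue: [6, 4, 36]


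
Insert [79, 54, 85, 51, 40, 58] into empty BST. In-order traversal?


Insert 79: root
Insert 54: L from 79
Insert 85: R from 79
Insert 51: L from 79 -> L from 54
Insert 40: L from 79 -> L from 54 -> L from 51
Insert 58: L from 79 -> R from 54

In-order: [40, 51, 54, 58, 79, 85]


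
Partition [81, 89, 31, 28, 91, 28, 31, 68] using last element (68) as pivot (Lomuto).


Pivot: 68
  31 <= 68: swap -> [31, 89, 81, 28, 91, 28, 31, 68]
  28 <= 68: swap -> [31, 28, 81, 89, 91, 28, 31, 68]
  28 <= 68: swap -> [31, 28, 28, 89, 91, 81, 31, 68]
  31 <= 68: swap -> [31, 28, 28, 31, 91, 81, 89, 68]
Place pivot at 4: [31, 28, 28, 31, 68, 81, 89, 91]

Partitioned: [31, 28, 28, 31, 68, 81, 89, 91]


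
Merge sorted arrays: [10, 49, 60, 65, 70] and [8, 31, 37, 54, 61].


Take 8 from B
Take 10 from A
Take 31 from B
Take 37 from B
Take 49 from A
Take 54 from B
Take 60 from A
Take 61 from B

Merged: [8, 10, 31, 37, 49, 54, 60, 61, 65, 70]


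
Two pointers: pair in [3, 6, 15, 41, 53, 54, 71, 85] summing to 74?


lo=0(3)+hi=7(85)=88
lo=0(3)+hi=6(71)=74

Yes: 3+71=74


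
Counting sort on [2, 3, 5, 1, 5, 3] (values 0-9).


Input: [2, 3, 5, 1, 5, 3]
Counts: [0, 1, 1, 2, 0, 2, 0, 0, 0, 0]

Sorted: [1, 2, 3, 3, 5, 5]


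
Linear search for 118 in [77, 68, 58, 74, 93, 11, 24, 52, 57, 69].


i=0: 77!=118
i=1: 68!=118
i=2: 58!=118
i=3: 74!=118
i=4: 93!=118
i=5: 11!=118
i=6: 24!=118
i=7: 52!=118
i=8: 57!=118
i=9: 69!=118

Not found, 10 comps


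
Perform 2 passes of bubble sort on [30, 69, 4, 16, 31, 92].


Initial: [30, 69, 4, 16, 31, 92]
Pass 1: [30, 4, 16, 31, 69, 92] (3 swaps)
Pass 2: [4, 16, 30, 31, 69, 92] (2 swaps)

After 2 passes: [4, 16, 30, 31, 69, 92]


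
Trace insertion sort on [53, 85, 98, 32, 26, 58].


Initial: [53, 85, 98, 32, 26, 58]
Insert 85: [53, 85, 98, 32, 26, 58]
Insert 98: [53, 85, 98, 32, 26, 58]
Insert 32: [32, 53, 85, 98, 26, 58]
Insert 26: [26, 32, 53, 85, 98, 58]
Insert 58: [26, 32, 53, 58, 85, 98]

Sorted: [26, 32, 53, 58, 85, 98]


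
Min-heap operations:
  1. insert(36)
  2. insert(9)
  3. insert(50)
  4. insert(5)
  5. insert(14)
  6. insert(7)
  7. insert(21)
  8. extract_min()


insert(36) -> [36]
insert(9) -> [9, 36]
insert(50) -> [9, 36, 50]
insert(5) -> [5, 9, 50, 36]
insert(14) -> [5, 9, 50, 36, 14]
insert(7) -> [5, 9, 7, 36, 14, 50]
insert(21) -> [5, 9, 7, 36, 14, 50, 21]
extract_min()->5, [7, 9, 21, 36, 14, 50]

Final heap: [7, 9, 21, 36, 14, 50]


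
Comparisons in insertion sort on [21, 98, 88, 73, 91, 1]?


Algorithm: insertion sort
Input: [21, 98, 88, 73, 91, 1]
Sorted: [1, 21, 73, 88, 91, 98]

13


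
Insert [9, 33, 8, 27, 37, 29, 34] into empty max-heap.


Insert 9: [9]
Insert 33: [33, 9]
Insert 8: [33, 9, 8]
Insert 27: [33, 27, 8, 9]
Insert 37: [37, 33, 8, 9, 27]
Insert 29: [37, 33, 29, 9, 27, 8]
Insert 34: [37, 33, 34, 9, 27, 8, 29]

Final heap: [37, 33, 34, 9, 27, 8, 29]


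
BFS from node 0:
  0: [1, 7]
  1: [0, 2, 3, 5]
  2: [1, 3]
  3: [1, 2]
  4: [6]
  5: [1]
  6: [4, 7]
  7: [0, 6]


Visit 0, enqueue [1, 7]
Visit 1, enqueue [2, 3, 5]
Visit 7, enqueue [6]
Visit 2, enqueue []
Visit 3, enqueue []
Visit 5, enqueue []
Visit 6, enqueue [4]
Visit 4, enqueue []

BFS order: [0, 1, 7, 2, 3, 5, 6, 4]


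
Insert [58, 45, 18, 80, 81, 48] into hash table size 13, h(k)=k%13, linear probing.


Insert 58: h=6 -> slot 6
Insert 45: h=6, 1 probes -> slot 7
Insert 18: h=5 -> slot 5
Insert 80: h=2 -> slot 2
Insert 81: h=3 -> slot 3
Insert 48: h=9 -> slot 9

Table: [None, None, 80, 81, None, 18, 58, 45, None, 48, None, None, None]


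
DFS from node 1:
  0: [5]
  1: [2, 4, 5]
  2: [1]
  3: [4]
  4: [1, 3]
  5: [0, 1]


Visit 1, push [5, 4, 2]
Visit 2, push []
Visit 4, push [3]
Visit 3, push []
Visit 5, push [0]
Visit 0, push []

DFS order: [1, 2, 4, 3, 5, 0]


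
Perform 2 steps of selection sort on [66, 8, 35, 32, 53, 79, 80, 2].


Initial: [66, 8, 35, 32, 53, 79, 80, 2]
Step 1: min=2 at 7
  Swap: [2, 8, 35, 32, 53, 79, 80, 66]
Step 2: min=8 at 1
  Swap: [2, 8, 35, 32, 53, 79, 80, 66]

After 2 steps: [2, 8, 35, 32, 53, 79, 80, 66]


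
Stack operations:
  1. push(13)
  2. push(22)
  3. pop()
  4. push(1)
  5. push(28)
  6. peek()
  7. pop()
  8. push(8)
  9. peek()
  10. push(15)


push(13) -> [13]
push(22) -> [13, 22]
pop()->22, [13]
push(1) -> [13, 1]
push(28) -> [13, 1, 28]
peek()->28
pop()->28, [13, 1]
push(8) -> [13, 1, 8]
peek()->8
push(15) -> [13, 1, 8, 15]

Final stack: [13, 1, 8, 15]


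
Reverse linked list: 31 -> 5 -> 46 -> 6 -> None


Step 1: curr=31, set curr.next=prev(None) | reversed so far: 31
Step 2: curr=5, set curr.next=prev(31) | reversed so far: 5 -> 31
Step 3: curr=46, set curr.next=prev(5) | reversed so far: 46 -> 5 -> 31
Step 4: curr=6, set curr.next=prev(46) | reversed so far: 6 -> 46 -> 5 -> 31

6 -> 46 -> 5 -> 31 -> None


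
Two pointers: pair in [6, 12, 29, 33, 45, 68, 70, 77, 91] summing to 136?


lo=0(6)+hi=8(91)=97
lo=1(12)+hi=8(91)=103
lo=2(29)+hi=8(91)=120
lo=3(33)+hi=8(91)=124
lo=4(45)+hi=8(91)=136

Yes: 45+91=136


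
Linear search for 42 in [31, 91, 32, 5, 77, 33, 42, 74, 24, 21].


i=0: 31!=42
i=1: 91!=42
i=2: 32!=42
i=3: 5!=42
i=4: 77!=42
i=5: 33!=42
i=6: 42==42 found!

Found at 6, 7 comps


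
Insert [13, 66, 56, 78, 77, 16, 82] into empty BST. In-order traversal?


Insert 13: root
Insert 66: R from 13
Insert 56: R from 13 -> L from 66
Insert 78: R from 13 -> R from 66
Insert 77: R from 13 -> R from 66 -> L from 78
Insert 16: R from 13 -> L from 66 -> L from 56
Insert 82: R from 13 -> R from 66 -> R from 78

In-order: [13, 16, 56, 66, 77, 78, 82]


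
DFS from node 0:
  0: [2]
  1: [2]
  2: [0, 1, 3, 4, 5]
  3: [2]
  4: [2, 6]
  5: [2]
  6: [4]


Visit 0, push [2]
Visit 2, push [5, 4, 3, 1]
Visit 1, push []
Visit 3, push []
Visit 4, push [6]
Visit 6, push []
Visit 5, push []

DFS order: [0, 2, 1, 3, 4, 6, 5]


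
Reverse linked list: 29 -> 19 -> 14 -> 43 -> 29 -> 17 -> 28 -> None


Step 1: curr=29, set curr.next=prev(None) | reversed so far: 29
Step 2: curr=19, set curr.next=prev(29) | reversed so far: 19 -> 29
Step 3: curr=14, set curr.next=prev(19) | reversed so far: 14 -> 19 -> 29
Step 4: curr=43, set curr.next=prev(14) | reversed so far: 43 -> 14 -> 19 -> 29
Step 5: curr=29, set curr.next=prev(43) | reversed so far: 29 -> 43 -> 14 -> 19 -> 29
Step 6: curr=17, set curr.next=prev(29) | reversed so far: 17 -> 29 -> 43 -> 14 -> 19 -> 29
Step 7: curr=28, set curr.next=prev(17) | reversed so far: 28 -> 17 -> 29 -> 43 -> 14 -> 19 -> 29

28 -> 17 -> 29 -> 43 -> 14 -> 19 -> 29 -> None


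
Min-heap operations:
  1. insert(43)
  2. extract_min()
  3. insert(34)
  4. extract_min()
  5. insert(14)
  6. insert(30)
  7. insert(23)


insert(43) -> [43]
extract_min()->43, []
insert(34) -> [34]
extract_min()->34, []
insert(14) -> [14]
insert(30) -> [14, 30]
insert(23) -> [14, 30, 23]

Final heap: [14, 30, 23]


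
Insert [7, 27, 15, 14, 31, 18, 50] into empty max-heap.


Insert 7: [7]
Insert 27: [27, 7]
Insert 15: [27, 7, 15]
Insert 14: [27, 14, 15, 7]
Insert 31: [31, 27, 15, 7, 14]
Insert 18: [31, 27, 18, 7, 14, 15]
Insert 50: [50, 27, 31, 7, 14, 15, 18]

Final heap: [50, 27, 31, 7, 14, 15, 18]


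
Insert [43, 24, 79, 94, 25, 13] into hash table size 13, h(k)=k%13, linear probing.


Insert 43: h=4 -> slot 4
Insert 24: h=11 -> slot 11
Insert 79: h=1 -> slot 1
Insert 94: h=3 -> slot 3
Insert 25: h=12 -> slot 12
Insert 13: h=0 -> slot 0

Table: [13, 79, None, 94, 43, None, None, None, None, None, None, 24, 25]


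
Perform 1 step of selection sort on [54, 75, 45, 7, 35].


Initial: [54, 75, 45, 7, 35]
Step 1: min=7 at 3
  Swap: [7, 75, 45, 54, 35]

After 1 step: [7, 75, 45, 54, 35]


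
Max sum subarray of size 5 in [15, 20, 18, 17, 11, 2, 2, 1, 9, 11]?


[0:5]: 81
[1:6]: 68
[2:7]: 50
[3:8]: 33
[4:9]: 25
[5:10]: 25

Max: 81 at [0:5]


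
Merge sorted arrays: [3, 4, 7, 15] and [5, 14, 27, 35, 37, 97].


Take 3 from A
Take 4 from A
Take 5 from B
Take 7 from A
Take 14 from B
Take 15 from A

Merged: [3, 4, 5, 7, 14, 15, 27, 35, 37, 97]


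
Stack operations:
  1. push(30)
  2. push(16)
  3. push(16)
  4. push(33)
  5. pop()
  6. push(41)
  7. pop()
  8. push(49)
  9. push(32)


push(30) -> [30]
push(16) -> [30, 16]
push(16) -> [30, 16, 16]
push(33) -> [30, 16, 16, 33]
pop()->33, [30, 16, 16]
push(41) -> [30, 16, 16, 41]
pop()->41, [30, 16, 16]
push(49) -> [30, 16, 16, 49]
push(32) -> [30, 16, 16, 49, 32]

Final stack: [30, 16, 16, 49, 32]


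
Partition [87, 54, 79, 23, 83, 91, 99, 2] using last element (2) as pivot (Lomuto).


Pivot: 2
Place pivot at 0: [2, 54, 79, 23, 83, 91, 99, 87]

Partitioned: [2, 54, 79, 23, 83, 91, 99, 87]


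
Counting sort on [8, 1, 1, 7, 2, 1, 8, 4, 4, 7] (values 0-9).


Input: [8, 1, 1, 7, 2, 1, 8, 4, 4, 7]
Counts: [0, 3, 1, 0, 2, 0, 0, 2, 2, 0]

Sorted: [1, 1, 1, 2, 4, 4, 7, 7, 8, 8]


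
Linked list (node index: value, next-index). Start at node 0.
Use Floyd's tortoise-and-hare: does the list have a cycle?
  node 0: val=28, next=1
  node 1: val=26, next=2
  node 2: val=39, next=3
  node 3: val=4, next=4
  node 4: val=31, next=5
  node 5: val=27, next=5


Floyd's tortoise (slow, +1) and hare (fast, +2):
  init: slow=0, fast=0
  step 1: slow=1, fast=2
  step 2: slow=2, fast=4
  step 3: slow=3, fast=5
  step 4: slow=4, fast=5
  step 5: slow=5, fast=5
  slow == fast at node 5: cycle detected

Cycle: yes


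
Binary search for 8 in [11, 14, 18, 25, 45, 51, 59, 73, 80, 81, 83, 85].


Step 1: lo=0, hi=11, mid=5, val=51
Step 2: lo=0, hi=4, mid=2, val=18
Step 3: lo=0, hi=1, mid=0, val=11

Not found


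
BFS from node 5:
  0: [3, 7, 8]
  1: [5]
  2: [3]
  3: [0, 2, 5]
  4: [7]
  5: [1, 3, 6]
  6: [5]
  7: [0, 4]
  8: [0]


Visit 5, enqueue [1, 3, 6]
Visit 1, enqueue []
Visit 3, enqueue [0, 2]
Visit 6, enqueue []
Visit 0, enqueue [7, 8]
Visit 2, enqueue []
Visit 7, enqueue [4]
Visit 8, enqueue []
Visit 4, enqueue []

BFS order: [5, 1, 3, 6, 0, 2, 7, 8, 4]


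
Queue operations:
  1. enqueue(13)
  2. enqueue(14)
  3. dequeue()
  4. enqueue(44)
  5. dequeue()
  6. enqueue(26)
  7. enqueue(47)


enqueue(13) -> [13]
enqueue(14) -> [13, 14]
dequeue()->13, [14]
enqueue(44) -> [14, 44]
dequeue()->14, [44]
enqueue(26) -> [44, 26]
enqueue(47) -> [44, 26, 47]

Final queue: [44, 26, 47]


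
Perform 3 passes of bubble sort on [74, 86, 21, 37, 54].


Initial: [74, 86, 21, 37, 54]
Pass 1: [74, 21, 37, 54, 86] (3 swaps)
Pass 2: [21, 37, 54, 74, 86] (3 swaps)
Pass 3: [21, 37, 54, 74, 86] (0 swaps)

After 3 passes: [21, 37, 54, 74, 86]


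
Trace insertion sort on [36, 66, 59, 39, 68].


Initial: [36, 66, 59, 39, 68]
Insert 66: [36, 66, 59, 39, 68]
Insert 59: [36, 59, 66, 39, 68]
Insert 39: [36, 39, 59, 66, 68]
Insert 68: [36, 39, 59, 66, 68]

Sorted: [36, 39, 59, 66, 68]


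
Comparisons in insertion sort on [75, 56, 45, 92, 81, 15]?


Algorithm: insertion sort
Input: [75, 56, 45, 92, 81, 15]
Sorted: [15, 45, 56, 75, 81, 92]

11


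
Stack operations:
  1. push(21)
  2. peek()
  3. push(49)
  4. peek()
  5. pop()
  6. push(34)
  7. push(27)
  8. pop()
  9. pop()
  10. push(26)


push(21) -> [21]
peek()->21
push(49) -> [21, 49]
peek()->49
pop()->49, [21]
push(34) -> [21, 34]
push(27) -> [21, 34, 27]
pop()->27, [21, 34]
pop()->34, [21]
push(26) -> [21, 26]

Final stack: [21, 26]


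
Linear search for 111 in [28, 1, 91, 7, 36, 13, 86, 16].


i=0: 28!=111
i=1: 1!=111
i=2: 91!=111
i=3: 7!=111
i=4: 36!=111
i=5: 13!=111
i=6: 86!=111
i=7: 16!=111

Not found, 8 comps


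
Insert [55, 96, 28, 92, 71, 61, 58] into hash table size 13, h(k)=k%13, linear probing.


Insert 55: h=3 -> slot 3
Insert 96: h=5 -> slot 5
Insert 28: h=2 -> slot 2
Insert 92: h=1 -> slot 1
Insert 71: h=6 -> slot 6
Insert 61: h=9 -> slot 9
Insert 58: h=6, 1 probes -> slot 7

Table: [None, 92, 28, 55, None, 96, 71, 58, None, 61, None, None, None]


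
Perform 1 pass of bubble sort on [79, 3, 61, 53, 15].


Initial: [79, 3, 61, 53, 15]
Pass 1: [3, 61, 53, 15, 79] (4 swaps)

After 1 pass: [3, 61, 53, 15, 79]


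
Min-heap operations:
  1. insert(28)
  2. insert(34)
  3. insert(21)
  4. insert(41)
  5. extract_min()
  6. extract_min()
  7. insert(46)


insert(28) -> [28]
insert(34) -> [28, 34]
insert(21) -> [21, 34, 28]
insert(41) -> [21, 34, 28, 41]
extract_min()->21, [28, 34, 41]
extract_min()->28, [34, 41]
insert(46) -> [34, 41, 46]

Final heap: [34, 41, 46]


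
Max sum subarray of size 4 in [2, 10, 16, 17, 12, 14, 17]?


[0:4]: 45
[1:5]: 55
[2:6]: 59
[3:7]: 60

Max: 60 at [3:7]


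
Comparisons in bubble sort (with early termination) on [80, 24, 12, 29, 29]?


Algorithm: bubble sort (with early termination)
Input: [80, 24, 12, 29, 29]
Sorted: [12, 24, 29, 29, 80]

9


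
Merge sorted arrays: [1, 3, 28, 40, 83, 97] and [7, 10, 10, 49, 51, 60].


Take 1 from A
Take 3 from A
Take 7 from B
Take 10 from B
Take 10 from B
Take 28 from A
Take 40 from A
Take 49 from B
Take 51 from B
Take 60 from B

Merged: [1, 3, 7, 10, 10, 28, 40, 49, 51, 60, 83, 97]


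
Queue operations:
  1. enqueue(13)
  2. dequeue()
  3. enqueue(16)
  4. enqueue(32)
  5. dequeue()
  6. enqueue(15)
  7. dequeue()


enqueue(13) -> [13]
dequeue()->13, []
enqueue(16) -> [16]
enqueue(32) -> [16, 32]
dequeue()->16, [32]
enqueue(15) -> [32, 15]
dequeue()->32, [15]

Final queue: [15]


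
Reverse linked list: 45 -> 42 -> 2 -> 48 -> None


Step 1: curr=45, set curr.next=prev(None) | reversed so far: 45
Step 2: curr=42, set curr.next=prev(45) | reversed so far: 42 -> 45
Step 3: curr=2, set curr.next=prev(42) | reversed so far: 2 -> 42 -> 45
Step 4: curr=48, set curr.next=prev(2) | reversed so far: 48 -> 2 -> 42 -> 45

48 -> 2 -> 42 -> 45 -> None


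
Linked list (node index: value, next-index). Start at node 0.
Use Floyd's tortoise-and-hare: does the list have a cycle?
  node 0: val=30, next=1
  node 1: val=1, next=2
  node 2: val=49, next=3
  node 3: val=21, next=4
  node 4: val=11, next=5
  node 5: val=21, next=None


Floyd's tortoise (slow, +1) and hare (fast, +2):
  init: slow=0, fast=0
  step 1: slow=1, fast=2
  step 2: slow=2, fast=4
  step 3: fast 4->5->None, no cycle

Cycle: no


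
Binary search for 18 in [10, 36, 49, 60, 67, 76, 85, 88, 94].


Step 1: lo=0, hi=8, mid=4, val=67
Step 2: lo=0, hi=3, mid=1, val=36
Step 3: lo=0, hi=0, mid=0, val=10

Not found


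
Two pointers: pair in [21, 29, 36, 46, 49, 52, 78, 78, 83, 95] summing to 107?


lo=0(21)+hi=9(95)=116
lo=0(21)+hi=8(83)=104
lo=1(29)+hi=8(83)=112
lo=1(29)+hi=7(78)=107

Yes: 29+78=107


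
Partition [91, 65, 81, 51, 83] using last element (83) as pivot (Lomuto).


Pivot: 83
  65 <= 83: swap -> [65, 91, 81, 51, 83]
  81 <= 83: swap -> [65, 81, 91, 51, 83]
  51 <= 83: swap -> [65, 81, 51, 91, 83]
Place pivot at 3: [65, 81, 51, 83, 91]

Partitioned: [65, 81, 51, 83, 91]


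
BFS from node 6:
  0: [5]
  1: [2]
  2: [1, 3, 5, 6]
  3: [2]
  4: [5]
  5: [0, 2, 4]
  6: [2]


Visit 6, enqueue [2]
Visit 2, enqueue [1, 3, 5]
Visit 1, enqueue []
Visit 3, enqueue []
Visit 5, enqueue [0, 4]
Visit 0, enqueue []
Visit 4, enqueue []

BFS order: [6, 2, 1, 3, 5, 0, 4]


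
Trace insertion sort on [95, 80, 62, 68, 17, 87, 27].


Initial: [95, 80, 62, 68, 17, 87, 27]
Insert 80: [80, 95, 62, 68, 17, 87, 27]
Insert 62: [62, 80, 95, 68, 17, 87, 27]
Insert 68: [62, 68, 80, 95, 17, 87, 27]
Insert 17: [17, 62, 68, 80, 95, 87, 27]
Insert 87: [17, 62, 68, 80, 87, 95, 27]
Insert 27: [17, 27, 62, 68, 80, 87, 95]

Sorted: [17, 27, 62, 68, 80, 87, 95]


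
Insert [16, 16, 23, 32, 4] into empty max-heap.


Insert 16: [16]
Insert 16: [16, 16]
Insert 23: [23, 16, 16]
Insert 32: [32, 23, 16, 16]
Insert 4: [32, 23, 16, 16, 4]

Final heap: [32, 23, 16, 16, 4]


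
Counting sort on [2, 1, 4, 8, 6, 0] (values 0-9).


Input: [2, 1, 4, 8, 6, 0]
Counts: [1, 1, 1, 0, 1, 0, 1, 0, 1, 0]

Sorted: [0, 1, 2, 4, 6, 8]


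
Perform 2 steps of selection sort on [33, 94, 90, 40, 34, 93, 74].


Initial: [33, 94, 90, 40, 34, 93, 74]
Step 1: min=33 at 0
  Swap: [33, 94, 90, 40, 34, 93, 74]
Step 2: min=34 at 4
  Swap: [33, 34, 90, 40, 94, 93, 74]

After 2 steps: [33, 34, 90, 40, 94, 93, 74]


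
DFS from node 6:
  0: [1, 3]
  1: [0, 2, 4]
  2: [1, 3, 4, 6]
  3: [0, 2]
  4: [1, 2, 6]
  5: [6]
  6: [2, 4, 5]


Visit 6, push [5, 4, 2]
Visit 2, push [4, 3, 1]
Visit 1, push [4, 0]
Visit 0, push [3]
Visit 3, push []
Visit 4, push []
Visit 5, push []

DFS order: [6, 2, 1, 0, 3, 4, 5]


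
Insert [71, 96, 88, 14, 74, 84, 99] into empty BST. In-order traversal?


Insert 71: root
Insert 96: R from 71
Insert 88: R from 71 -> L from 96
Insert 14: L from 71
Insert 74: R from 71 -> L from 96 -> L from 88
Insert 84: R from 71 -> L from 96 -> L from 88 -> R from 74
Insert 99: R from 71 -> R from 96

In-order: [14, 71, 74, 84, 88, 96, 99]


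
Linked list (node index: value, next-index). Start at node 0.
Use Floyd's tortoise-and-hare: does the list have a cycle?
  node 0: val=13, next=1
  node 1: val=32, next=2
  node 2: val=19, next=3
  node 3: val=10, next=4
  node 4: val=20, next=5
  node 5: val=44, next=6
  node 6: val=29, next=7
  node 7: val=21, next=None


Floyd's tortoise (slow, +1) and hare (fast, +2):
  init: slow=0, fast=0
  step 1: slow=1, fast=2
  step 2: slow=2, fast=4
  step 3: slow=3, fast=6
  step 4: fast 6->7->None, no cycle

Cycle: no


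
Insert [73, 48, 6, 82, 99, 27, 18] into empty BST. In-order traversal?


Insert 73: root
Insert 48: L from 73
Insert 6: L from 73 -> L from 48
Insert 82: R from 73
Insert 99: R from 73 -> R from 82
Insert 27: L from 73 -> L from 48 -> R from 6
Insert 18: L from 73 -> L from 48 -> R from 6 -> L from 27

In-order: [6, 18, 27, 48, 73, 82, 99]


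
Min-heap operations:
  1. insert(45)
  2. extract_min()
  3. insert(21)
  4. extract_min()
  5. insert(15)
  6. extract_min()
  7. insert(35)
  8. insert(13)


insert(45) -> [45]
extract_min()->45, []
insert(21) -> [21]
extract_min()->21, []
insert(15) -> [15]
extract_min()->15, []
insert(35) -> [35]
insert(13) -> [13, 35]

Final heap: [13, 35]


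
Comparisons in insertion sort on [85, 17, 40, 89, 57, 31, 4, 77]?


Algorithm: insertion sort
Input: [85, 17, 40, 89, 57, 31, 4, 77]
Sorted: [4, 17, 31, 40, 57, 77, 85, 89]

21


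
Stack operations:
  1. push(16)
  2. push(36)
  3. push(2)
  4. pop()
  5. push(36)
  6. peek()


push(16) -> [16]
push(36) -> [16, 36]
push(2) -> [16, 36, 2]
pop()->2, [16, 36]
push(36) -> [16, 36, 36]
peek()->36

Final stack: [16, 36, 36]


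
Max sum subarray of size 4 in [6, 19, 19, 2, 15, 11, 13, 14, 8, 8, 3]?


[0:4]: 46
[1:5]: 55
[2:6]: 47
[3:7]: 41
[4:8]: 53
[5:9]: 46
[6:10]: 43
[7:11]: 33

Max: 55 at [1:5]


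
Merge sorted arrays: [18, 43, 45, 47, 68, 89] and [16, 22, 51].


Take 16 from B
Take 18 from A
Take 22 from B
Take 43 from A
Take 45 from A
Take 47 from A
Take 51 from B

Merged: [16, 18, 22, 43, 45, 47, 51, 68, 89]


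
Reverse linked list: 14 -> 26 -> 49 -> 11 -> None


Step 1: curr=14, set curr.next=prev(None) | reversed so far: 14
Step 2: curr=26, set curr.next=prev(14) | reversed so far: 26 -> 14
Step 3: curr=49, set curr.next=prev(26) | reversed so far: 49 -> 26 -> 14
Step 4: curr=11, set curr.next=prev(49) | reversed so far: 11 -> 49 -> 26 -> 14

11 -> 49 -> 26 -> 14 -> None


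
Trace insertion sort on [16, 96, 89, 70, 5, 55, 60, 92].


Initial: [16, 96, 89, 70, 5, 55, 60, 92]
Insert 96: [16, 96, 89, 70, 5, 55, 60, 92]
Insert 89: [16, 89, 96, 70, 5, 55, 60, 92]
Insert 70: [16, 70, 89, 96, 5, 55, 60, 92]
Insert 5: [5, 16, 70, 89, 96, 55, 60, 92]
Insert 55: [5, 16, 55, 70, 89, 96, 60, 92]
Insert 60: [5, 16, 55, 60, 70, 89, 96, 92]
Insert 92: [5, 16, 55, 60, 70, 89, 92, 96]

Sorted: [5, 16, 55, 60, 70, 89, 92, 96]


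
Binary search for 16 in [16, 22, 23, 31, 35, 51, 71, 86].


Step 1: lo=0, hi=7, mid=3, val=31
Step 2: lo=0, hi=2, mid=1, val=22
Step 3: lo=0, hi=0, mid=0, val=16

Found at index 0


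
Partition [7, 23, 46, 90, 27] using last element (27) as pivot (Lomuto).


Pivot: 27
  7 <= 27: advance i (no swap)
  23 <= 27: advance i (no swap)
Place pivot at 2: [7, 23, 27, 90, 46]

Partitioned: [7, 23, 27, 90, 46]


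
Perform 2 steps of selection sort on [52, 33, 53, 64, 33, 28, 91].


Initial: [52, 33, 53, 64, 33, 28, 91]
Step 1: min=28 at 5
  Swap: [28, 33, 53, 64, 33, 52, 91]
Step 2: min=33 at 1
  Swap: [28, 33, 53, 64, 33, 52, 91]

After 2 steps: [28, 33, 53, 64, 33, 52, 91]


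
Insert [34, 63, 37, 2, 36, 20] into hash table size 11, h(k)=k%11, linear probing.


Insert 34: h=1 -> slot 1
Insert 63: h=8 -> slot 8
Insert 37: h=4 -> slot 4
Insert 2: h=2 -> slot 2
Insert 36: h=3 -> slot 3
Insert 20: h=9 -> slot 9

Table: [None, 34, 2, 36, 37, None, None, None, 63, 20, None]


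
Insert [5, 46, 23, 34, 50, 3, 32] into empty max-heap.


Insert 5: [5]
Insert 46: [46, 5]
Insert 23: [46, 5, 23]
Insert 34: [46, 34, 23, 5]
Insert 50: [50, 46, 23, 5, 34]
Insert 3: [50, 46, 23, 5, 34, 3]
Insert 32: [50, 46, 32, 5, 34, 3, 23]

Final heap: [50, 46, 32, 5, 34, 3, 23]


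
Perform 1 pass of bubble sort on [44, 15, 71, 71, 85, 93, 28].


Initial: [44, 15, 71, 71, 85, 93, 28]
Pass 1: [15, 44, 71, 71, 85, 28, 93] (2 swaps)

After 1 pass: [15, 44, 71, 71, 85, 28, 93]


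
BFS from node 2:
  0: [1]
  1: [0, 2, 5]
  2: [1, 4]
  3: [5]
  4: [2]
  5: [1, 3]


Visit 2, enqueue [1, 4]
Visit 1, enqueue [0, 5]
Visit 4, enqueue []
Visit 0, enqueue []
Visit 5, enqueue [3]
Visit 3, enqueue []

BFS order: [2, 1, 4, 0, 5, 3]


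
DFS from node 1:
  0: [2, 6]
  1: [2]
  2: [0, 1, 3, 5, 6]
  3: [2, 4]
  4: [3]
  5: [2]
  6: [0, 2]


Visit 1, push [2]
Visit 2, push [6, 5, 3, 0]
Visit 0, push [6]
Visit 6, push []
Visit 3, push [4]
Visit 4, push []
Visit 5, push []

DFS order: [1, 2, 0, 6, 3, 4, 5]


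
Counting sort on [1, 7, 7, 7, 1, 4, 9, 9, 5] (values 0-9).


Input: [1, 7, 7, 7, 1, 4, 9, 9, 5]
Counts: [0, 2, 0, 0, 1, 1, 0, 3, 0, 2]

Sorted: [1, 1, 4, 5, 7, 7, 7, 9, 9]


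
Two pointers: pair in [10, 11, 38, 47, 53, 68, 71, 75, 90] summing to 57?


lo=0(10)+hi=8(90)=100
lo=0(10)+hi=7(75)=85
lo=0(10)+hi=6(71)=81
lo=0(10)+hi=5(68)=78
lo=0(10)+hi=4(53)=63
lo=0(10)+hi=3(47)=57

Yes: 10+47=57


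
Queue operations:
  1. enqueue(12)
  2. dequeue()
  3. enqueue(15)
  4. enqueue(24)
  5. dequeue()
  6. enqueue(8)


enqueue(12) -> [12]
dequeue()->12, []
enqueue(15) -> [15]
enqueue(24) -> [15, 24]
dequeue()->15, [24]
enqueue(8) -> [24, 8]

Final queue: [24, 8]


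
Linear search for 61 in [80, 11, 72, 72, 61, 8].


i=0: 80!=61
i=1: 11!=61
i=2: 72!=61
i=3: 72!=61
i=4: 61==61 found!

Found at 4, 5 comps


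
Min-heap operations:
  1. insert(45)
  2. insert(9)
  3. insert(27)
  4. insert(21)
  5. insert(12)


insert(45) -> [45]
insert(9) -> [9, 45]
insert(27) -> [9, 45, 27]
insert(21) -> [9, 21, 27, 45]
insert(12) -> [9, 12, 27, 45, 21]

Final heap: [9, 12, 27, 45, 21]


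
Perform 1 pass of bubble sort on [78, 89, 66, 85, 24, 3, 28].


Initial: [78, 89, 66, 85, 24, 3, 28]
Pass 1: [78, 66, 85, 24, 3, 28, 89] (5 swaps)

After 1 pass: [78, 66, 85, 24, 3, 28, 89]
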